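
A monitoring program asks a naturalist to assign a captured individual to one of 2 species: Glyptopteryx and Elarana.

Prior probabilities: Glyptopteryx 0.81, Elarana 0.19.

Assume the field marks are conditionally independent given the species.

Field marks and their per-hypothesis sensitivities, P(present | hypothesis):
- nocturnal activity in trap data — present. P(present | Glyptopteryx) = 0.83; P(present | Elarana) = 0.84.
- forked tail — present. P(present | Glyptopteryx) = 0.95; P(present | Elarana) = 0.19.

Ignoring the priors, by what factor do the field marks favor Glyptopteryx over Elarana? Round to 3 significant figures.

4.94

The Bayes factor is the ratio of the joint likelihoods of the field mark pattern under the two hypotheses.
  Glyptopteryx: 0.83 × 0.95 = 0.7885
  Elarana: 0.84 × 0.19 = 0.1596
Bayes factor = 0.7885 / 0.1596 ≈ 4.94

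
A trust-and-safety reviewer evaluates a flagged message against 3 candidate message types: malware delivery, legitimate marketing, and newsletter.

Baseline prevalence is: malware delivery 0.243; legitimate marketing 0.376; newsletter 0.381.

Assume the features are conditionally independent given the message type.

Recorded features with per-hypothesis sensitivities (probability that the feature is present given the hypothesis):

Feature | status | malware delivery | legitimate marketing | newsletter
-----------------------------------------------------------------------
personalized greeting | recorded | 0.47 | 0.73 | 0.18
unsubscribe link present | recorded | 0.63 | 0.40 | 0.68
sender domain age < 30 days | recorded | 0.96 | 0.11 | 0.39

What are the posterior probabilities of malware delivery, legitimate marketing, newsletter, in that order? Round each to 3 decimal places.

Multiply each prior by the joint likelihood of the feature pattern:
  malware delivery: 0.243 × 0.47 × 0.63 × 0.96 = 0.069074
  legitimate marketing: 0.376 × 0.73 × 0.40 × 0.11 = 0.012077
  newsletter: 0.381 × 0.18 × 0.68 × 0.39 = 0.018187
Marginal likelihood of the evidence = 0.099339.
P(malware delivery | evidence) = 0.069074 / 0.099339 ≈ 0.695
P(legitimate marketing | evidence) = 0.012077 / 0.099339 ≈ 0.122
P(newsletter | evidence) = 0.018187 / 0.099339 ≈ 0.183

0.695, 0.122, 0.183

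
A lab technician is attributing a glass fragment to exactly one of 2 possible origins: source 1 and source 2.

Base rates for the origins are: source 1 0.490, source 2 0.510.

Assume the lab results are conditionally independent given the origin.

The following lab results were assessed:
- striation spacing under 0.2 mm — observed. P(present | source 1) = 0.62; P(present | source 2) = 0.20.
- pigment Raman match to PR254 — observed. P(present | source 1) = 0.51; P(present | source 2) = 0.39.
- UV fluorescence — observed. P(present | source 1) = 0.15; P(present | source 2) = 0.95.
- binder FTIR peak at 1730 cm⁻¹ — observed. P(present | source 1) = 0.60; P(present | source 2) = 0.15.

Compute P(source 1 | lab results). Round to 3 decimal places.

0.711

By Bayes' rule with conditional independence, the unnormalized weight for each hypothesis is prior × ∏ likelihoods:
  source 1: 0.490 × 0.62 × 0.51 × 0.15 × 0.60 = 0.013944
  source 2: 0.510 × 0.20 × 0.39 × 0.95 × 0.15 = 0.0056686
The unnormalized weights sum to 0.019613.
P(source 1 | evidence) = 0.013944 / 0.019613 ≈ 0.711.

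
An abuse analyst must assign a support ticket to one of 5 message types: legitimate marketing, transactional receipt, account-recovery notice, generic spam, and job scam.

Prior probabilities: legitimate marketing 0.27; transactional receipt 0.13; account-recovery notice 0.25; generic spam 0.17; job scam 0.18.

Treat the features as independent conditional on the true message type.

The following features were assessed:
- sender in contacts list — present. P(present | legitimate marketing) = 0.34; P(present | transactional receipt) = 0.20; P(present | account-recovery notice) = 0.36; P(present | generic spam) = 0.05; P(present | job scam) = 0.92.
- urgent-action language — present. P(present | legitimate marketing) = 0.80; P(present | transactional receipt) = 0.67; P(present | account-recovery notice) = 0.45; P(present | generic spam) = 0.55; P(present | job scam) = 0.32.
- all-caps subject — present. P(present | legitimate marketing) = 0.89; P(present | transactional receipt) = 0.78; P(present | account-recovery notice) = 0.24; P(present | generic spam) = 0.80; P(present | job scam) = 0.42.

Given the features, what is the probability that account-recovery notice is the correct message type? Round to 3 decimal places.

By Bayes' rule with conditional independence, the unnormalized weight for each hypothesis is prior × ∏ likelihoods:
  legitimate marketing: 0.27 × 0.34 × 0.80 × 0.89 = 0.065362
  transactional receipt: 0.13 × 0.20 × 0.67 × 0.78 = 0.013588
  account-recovery notice: 0.25 × 0.36 × 0.45 × 0.24 = 0.00972
  generic spam: 0.17 × 0.05 × 0.55 × 0.80 = 0.00374
  job scam: 0.18 × 0.92 × 0.32 × 0.42 = 0.022257
Marginal likelihood of the evidence = 0.11467.
P(account-recovery notice | evidence) = 0.00972 / 0.11467 ≈ 0.085.

0.085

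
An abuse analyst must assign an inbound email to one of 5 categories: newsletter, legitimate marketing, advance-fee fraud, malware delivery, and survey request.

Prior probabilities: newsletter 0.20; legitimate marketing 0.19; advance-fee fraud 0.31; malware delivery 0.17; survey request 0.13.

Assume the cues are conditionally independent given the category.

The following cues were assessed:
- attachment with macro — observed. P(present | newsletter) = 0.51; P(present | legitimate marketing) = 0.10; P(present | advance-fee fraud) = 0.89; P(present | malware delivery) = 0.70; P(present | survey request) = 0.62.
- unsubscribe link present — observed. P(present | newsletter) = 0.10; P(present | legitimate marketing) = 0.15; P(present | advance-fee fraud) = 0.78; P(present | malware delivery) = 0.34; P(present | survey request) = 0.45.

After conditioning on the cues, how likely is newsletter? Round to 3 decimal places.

For each hypothesis, the unnormalized posterior weight is prior × product of the cue likelihoods:
  newsletter: 0.20 × 0.51 × 0.10 = 0.0102
  legitimate marketing: 0.19 × 0.10 × 0.15 = 0.00285
  advance-fee fraud: 0.31 × 0.89 × 0.78 = 0.2152
  malware delivery: 0.17 × 0.70 × 0.34 = 0.04046
  survey request: 0.13 × 0.62 × 0.45 = 0.03627
Normalizing constant Z = 0.0102 + 0.00285 + 0.2152 + 0.04046 + 0.03627 = 0.30498.
P(newsletter | evidence) = 0.0102 / 0.30498 ≈ 0.033.

0.033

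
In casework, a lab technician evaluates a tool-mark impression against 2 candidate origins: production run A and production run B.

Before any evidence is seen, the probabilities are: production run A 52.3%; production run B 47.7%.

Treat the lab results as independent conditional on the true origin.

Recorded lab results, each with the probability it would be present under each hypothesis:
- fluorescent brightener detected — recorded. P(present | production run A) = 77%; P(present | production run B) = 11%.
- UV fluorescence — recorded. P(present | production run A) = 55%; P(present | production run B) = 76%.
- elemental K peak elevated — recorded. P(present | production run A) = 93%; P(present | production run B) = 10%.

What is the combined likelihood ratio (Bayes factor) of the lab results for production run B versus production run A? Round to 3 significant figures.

The Bayes factor is the ratio of the joint likelihoods of the lab result pattern under the two hypotheses.
  production run B: 0.11 × 0.76 × 0.10 = 0.00836
  production run A: 0.77 × 0.55 × 0.93 = 0.39386
Bayes factor = 0.00836 / 0.39386 ≈ 0.0212

0.0212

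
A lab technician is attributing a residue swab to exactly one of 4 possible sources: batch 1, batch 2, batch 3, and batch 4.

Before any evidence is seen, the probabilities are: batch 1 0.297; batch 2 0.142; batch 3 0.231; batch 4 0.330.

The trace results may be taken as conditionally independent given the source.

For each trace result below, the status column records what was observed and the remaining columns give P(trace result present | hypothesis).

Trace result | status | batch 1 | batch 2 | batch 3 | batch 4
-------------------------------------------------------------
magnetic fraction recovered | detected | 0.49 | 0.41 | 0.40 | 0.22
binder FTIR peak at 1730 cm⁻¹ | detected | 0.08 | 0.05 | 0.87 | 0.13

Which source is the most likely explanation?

batch 3

For each hypothesis, the unnormalized posterior weight is prior × product of the trace result likelihoods:
  batch 1: 0.297 × 0.49 × 0.08 = 0.011642
  batch 2: 0.142 × 0.41 × 0.05 = 0.002911
  batch 3: 0.231 × 0.40 × 0.87 = 0.080388
  batch 4: 0.330 × 0.22 × 0.13 = 0.009438
Marginal likelihood of the evidence = 0.10438.
P(batch 1 | evidence) ≈ 0.011642 / 0.10438 ≈ 0.112
P(batch 2 | evidence) ≈ 0.002911 / 0.10438 ≈ 0.028
P(batch 3 | evidence) ≈ 0.080388 / 0.10438 ≈ 0.770
P(batch 4 | evidence) ≈ 0.009438 / 0.10438 ≈ 0.090
The largest is 0.770, so batch 3 is most probable.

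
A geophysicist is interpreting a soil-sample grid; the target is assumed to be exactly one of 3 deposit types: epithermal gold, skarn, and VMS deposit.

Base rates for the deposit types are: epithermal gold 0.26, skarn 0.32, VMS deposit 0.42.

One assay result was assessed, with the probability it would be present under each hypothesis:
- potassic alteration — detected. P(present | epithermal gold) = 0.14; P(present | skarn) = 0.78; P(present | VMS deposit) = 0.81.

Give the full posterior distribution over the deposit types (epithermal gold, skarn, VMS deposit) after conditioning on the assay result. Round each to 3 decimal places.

0.058, 0.399, 0.543

Multiply each prior by the likelihood of the assay result:
  epithermal gold: 0.26 × 0.14 = 0.0364
  skarn: 0.32 × 0.78 = 0.2496
  VMS deposit: 0.42 × 0.81 = 0.3402
Marginal likelihood of the evidence = 0.6262.
P(epithermal gold | evidence) = 0.0364 / 0.6262 ≈ 0.058
P(skarn | evidence) = 0.2496 / 0.6262 ≈ 0.399
P(VMS deposit | evidence) = 0.3402 / 0.6262 ≈ 0.543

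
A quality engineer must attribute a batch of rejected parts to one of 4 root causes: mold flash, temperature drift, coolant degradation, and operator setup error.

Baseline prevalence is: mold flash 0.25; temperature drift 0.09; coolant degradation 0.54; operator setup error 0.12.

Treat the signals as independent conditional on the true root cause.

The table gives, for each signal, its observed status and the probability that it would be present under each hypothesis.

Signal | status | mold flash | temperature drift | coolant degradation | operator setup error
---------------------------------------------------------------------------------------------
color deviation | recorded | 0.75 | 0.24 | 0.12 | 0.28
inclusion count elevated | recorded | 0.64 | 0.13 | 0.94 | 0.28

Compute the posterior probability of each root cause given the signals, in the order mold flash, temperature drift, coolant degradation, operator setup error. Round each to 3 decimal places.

0.621, 0.015, 0.315, 0.049

By Bayes' rule with conditional independence, the unnormalized weight for each hypothesis is prior × ∏ likelihoods:
  mold flash: 0.25 × 0.75 × 0.64 = 0.12
  temperature drift: 0.09 × 0.24 × 0.13 = 0.002808
  coolant degradation: 0.54 × 0.12 × 0.94 = 0.060912
  operator setup error: 0.12 × 0.28 × 0.28 = 0.009408
Normalizing constant Z = 0.12 + 0.002808 + 0.060912 + 0.009408 = 0.19313.
P(mold flash | evidence) = 0.12 / 0.19313 ≈ 0.621
P(temperature drift | evidence) = 0.002808 / 0.19313 ≈ 0.015
P(coolant degradation | evidence) = 0.060912 / 0.19313 ≈ 0.315
P(operator setup error | evidence) = 0.009408 / 0.19313 ≈ 0.049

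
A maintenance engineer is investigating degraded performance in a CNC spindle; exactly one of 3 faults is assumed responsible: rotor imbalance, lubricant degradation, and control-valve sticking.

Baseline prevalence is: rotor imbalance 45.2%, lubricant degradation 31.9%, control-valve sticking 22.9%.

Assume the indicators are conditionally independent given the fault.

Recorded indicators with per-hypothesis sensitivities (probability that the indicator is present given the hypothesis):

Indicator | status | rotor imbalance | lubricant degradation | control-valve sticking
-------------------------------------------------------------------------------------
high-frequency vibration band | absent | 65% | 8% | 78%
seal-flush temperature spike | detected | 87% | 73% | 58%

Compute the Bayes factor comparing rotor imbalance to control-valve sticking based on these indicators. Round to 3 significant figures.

2.39

The Bayes factor is the ratio of the joint likelihoods of the indicator pattern under the two hypotheses (using 1 − P(present | H) for each absent indicator).
  rotor imbalance: (1 − 0.65) × 0.87 = 0.3045
  control-valve sticking: (1 − 0.78) × 0.58 = 0.1276
Bayes factor = 0.3045 / 0.1276 ≈ 2.39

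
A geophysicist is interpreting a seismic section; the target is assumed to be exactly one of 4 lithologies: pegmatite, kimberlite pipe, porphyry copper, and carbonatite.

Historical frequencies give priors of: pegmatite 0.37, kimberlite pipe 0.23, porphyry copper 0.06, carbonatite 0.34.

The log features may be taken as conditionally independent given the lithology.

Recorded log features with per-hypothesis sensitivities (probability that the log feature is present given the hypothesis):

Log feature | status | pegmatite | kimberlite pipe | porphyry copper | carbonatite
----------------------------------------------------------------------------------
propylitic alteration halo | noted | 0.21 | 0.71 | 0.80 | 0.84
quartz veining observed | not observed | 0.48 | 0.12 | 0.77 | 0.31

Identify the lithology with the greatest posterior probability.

For each hypothesis, the unnormalized posterior weight is prior × product of the log feature likelihoods (using 1 − P(present | H) for each absent log feature):
  pegmatite: 0.37 × 0.21 × (1 − 0.48) = 0.040404
  kimberlite pipe: 0.23 × 0.71 × (1 − 0.12) = 0.1437
  porphyry copper: 0.06 × 0.80 × (1 − 0.77) = 0.01104
  carbonatite: 0.34 × 0.84 × (1 − 0.31) = 0.19706
Normalizing constant Z = 0.040404 + 0.1437 + 0.01104 + 0.19706 = 0.39221.
P(pegmatite | evidence) ≈ 0.040404 / 0.39221 ≈ 0.103
P(kimberlite pipe | evidence) ≈ 0.1437 / 0.39221 ≈ 0.366
P(porphyry copper | evidence) ≈ 0.01104 / 0.39221 ≈ 0.028
P(carbonatite | evidence) ≈ 0.19706 / 0.39221 ≈ 0.502
The largest is 0.502, so carbonatite is most probable.

carbonatite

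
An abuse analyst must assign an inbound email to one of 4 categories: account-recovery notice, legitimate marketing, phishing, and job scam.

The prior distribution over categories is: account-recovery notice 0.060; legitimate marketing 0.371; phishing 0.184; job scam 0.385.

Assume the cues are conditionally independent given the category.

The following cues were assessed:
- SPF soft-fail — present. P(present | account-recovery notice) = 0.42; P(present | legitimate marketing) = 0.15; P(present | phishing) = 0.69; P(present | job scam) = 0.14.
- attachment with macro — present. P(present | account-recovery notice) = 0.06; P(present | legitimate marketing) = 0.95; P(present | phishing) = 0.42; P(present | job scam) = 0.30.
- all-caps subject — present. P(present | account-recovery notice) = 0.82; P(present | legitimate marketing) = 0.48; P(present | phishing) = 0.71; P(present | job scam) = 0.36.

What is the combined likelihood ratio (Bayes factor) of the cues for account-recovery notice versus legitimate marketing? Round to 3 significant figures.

Joint likelihood of the cue pattern under each hypothesis:
  account-recovery notice: 0.42 × 0.06 × 0.82 = 0.020664
  legitimate marketing: 0.15 × 0.95 × 0.48 = 0.0684
Bayes factor = 0.020664 / 0.0684 ≈ 0.302

0.302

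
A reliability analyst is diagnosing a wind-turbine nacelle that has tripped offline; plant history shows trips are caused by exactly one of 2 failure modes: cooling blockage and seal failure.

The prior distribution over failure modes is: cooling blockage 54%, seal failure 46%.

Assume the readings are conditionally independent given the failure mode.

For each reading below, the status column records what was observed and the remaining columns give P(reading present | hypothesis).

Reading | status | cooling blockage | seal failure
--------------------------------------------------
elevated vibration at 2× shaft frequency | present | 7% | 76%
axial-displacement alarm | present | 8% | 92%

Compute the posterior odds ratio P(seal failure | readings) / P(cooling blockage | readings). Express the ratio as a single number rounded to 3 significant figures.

Posterior odds equal prior odds times the likelihood ratio; only the two competing hypotheses matter.
  seal failure: 0.46 × 0.76 × 0.92 = 0.32163
  cooling blockage: 0.54 × 0.07 × 0.08 = 0.003024
Posterior odds = 0.32163 / 0.003024 ≈ 106.

106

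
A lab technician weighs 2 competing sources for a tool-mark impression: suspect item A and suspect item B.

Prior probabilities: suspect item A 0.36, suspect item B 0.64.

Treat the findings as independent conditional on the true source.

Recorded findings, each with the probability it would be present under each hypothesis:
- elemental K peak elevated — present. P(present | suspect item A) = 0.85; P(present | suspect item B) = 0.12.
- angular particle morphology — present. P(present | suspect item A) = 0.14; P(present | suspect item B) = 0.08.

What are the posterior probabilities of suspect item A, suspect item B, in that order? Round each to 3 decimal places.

0.875, 0.125

By Bayes' rule with conditional independence, the unnormalized weight for each hypothesis is prior × ∏ likelihoods:
  suspect item A: 0.36 × 0.85 × 0.14 = 0.04284
  suspect item B: 0.64 × 0.12 × 0.08 = 0.006144
Marginal likelihood of the evidence = 0.048984.
P(suspect item A | evidence) = 0.04284 / 0.048984 ≈ 0.875
P(suspect item B | evidence) = 0.006144 / 0.048984 ≈ 0.125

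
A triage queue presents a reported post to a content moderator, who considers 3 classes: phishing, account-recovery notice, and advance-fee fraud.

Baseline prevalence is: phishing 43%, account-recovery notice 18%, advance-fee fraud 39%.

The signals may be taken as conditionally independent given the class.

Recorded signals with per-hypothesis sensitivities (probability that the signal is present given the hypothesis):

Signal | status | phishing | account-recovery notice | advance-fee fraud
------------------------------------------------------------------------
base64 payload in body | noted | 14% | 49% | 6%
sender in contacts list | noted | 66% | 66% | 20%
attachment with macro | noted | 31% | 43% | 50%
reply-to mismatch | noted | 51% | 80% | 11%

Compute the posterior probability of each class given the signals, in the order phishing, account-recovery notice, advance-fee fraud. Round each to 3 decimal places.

For each hypothesis, the unnormalized posterior weight is prior × product of the signal likelihoods:
  phishing: 0.43 × 0.14 × 0.66 × 0.31 × 0.51 = 0.0062816
  account-recovery notice: 0.18 × 0.49 × 0.66 × 0.43 × 0.80 = 0.020025
  advance-fee fraud: 0.39 × 0.06 × 0.20 × 0.50 × 0.11 = 0.0002574
The unnormalized weights sum to 0.026564.
P(phishing | evidence) = 0.0062816 / 0.026564 ≈ 0.236
P(account-recovery notice | evidence) = 0.020025 / 0.026564 ≈ 0.754
P(advance-fee fraud | evidence) = 0.0002574 / 0.026564 ≈ 0.010

0.236, 0.754, 0.010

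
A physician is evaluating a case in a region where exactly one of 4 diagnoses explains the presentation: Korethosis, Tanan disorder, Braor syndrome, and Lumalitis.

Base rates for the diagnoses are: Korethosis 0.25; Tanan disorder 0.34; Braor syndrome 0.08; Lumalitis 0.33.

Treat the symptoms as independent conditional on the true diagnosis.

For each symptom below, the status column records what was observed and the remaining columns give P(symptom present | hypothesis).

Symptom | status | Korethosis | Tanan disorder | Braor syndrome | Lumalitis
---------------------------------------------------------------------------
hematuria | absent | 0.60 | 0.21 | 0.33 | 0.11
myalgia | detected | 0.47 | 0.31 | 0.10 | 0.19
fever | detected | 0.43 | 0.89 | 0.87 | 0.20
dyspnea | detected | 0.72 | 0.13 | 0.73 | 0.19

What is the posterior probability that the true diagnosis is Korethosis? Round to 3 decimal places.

0.490

Multiply each prior by the joint likelihood of the symptom pattern (using 1 − P(present | H) for each absent symptom):
  Korethosis: 0.25 × (1 − 0.60) × 0.47 × 0.43 × 0.72 = 0.014551
  Tanan disorder: 0.34 × (1 − 0.21) × 0.31 × 0.89 × 0.13 = 0.0096339
  Braor syndrome: 0.08 × (1 − 0.33) × 0.10 × 0.87 × 0.73 = 0.0034041
  Lumalitis: 0.33 × (1 − 0.11) × 0.19 × 0.20 × 0.19 = 0.0021205
The unnormalized weights sum to 0.02971.
P(Korethosis | evidence) = 0.014551 / 0.02971 ≈ 0.490.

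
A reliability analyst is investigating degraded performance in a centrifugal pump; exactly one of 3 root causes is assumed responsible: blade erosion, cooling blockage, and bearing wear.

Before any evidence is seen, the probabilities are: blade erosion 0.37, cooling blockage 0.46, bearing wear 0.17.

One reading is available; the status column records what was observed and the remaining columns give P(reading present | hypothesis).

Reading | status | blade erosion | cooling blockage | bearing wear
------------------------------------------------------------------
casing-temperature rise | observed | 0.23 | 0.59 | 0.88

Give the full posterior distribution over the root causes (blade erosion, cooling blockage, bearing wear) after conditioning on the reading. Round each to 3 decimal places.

By Bayes' rule, the unnormalized weight for each hypothesis is prior × likelihood:
  blade erosion: 0.37 × 0.23 = 0.0851
  cooling blockage: 0.46 × 0.59 = 0.2714
  bearing wear: 0.17 × 0.88 = 0.1496
Marginal likelihood of the evidence = 0.5061.
P(blade erosion | evidence) = 0.0851 / 0.5061 ≈ 0.168
P(cooling blockage | evidence) = 0.2714 / 0.5061 ≈ 0.536
P(bearing wear | evidence) = 0.1496 / 0.5061 ≈ 0.296

0.168, 0.536, 0.296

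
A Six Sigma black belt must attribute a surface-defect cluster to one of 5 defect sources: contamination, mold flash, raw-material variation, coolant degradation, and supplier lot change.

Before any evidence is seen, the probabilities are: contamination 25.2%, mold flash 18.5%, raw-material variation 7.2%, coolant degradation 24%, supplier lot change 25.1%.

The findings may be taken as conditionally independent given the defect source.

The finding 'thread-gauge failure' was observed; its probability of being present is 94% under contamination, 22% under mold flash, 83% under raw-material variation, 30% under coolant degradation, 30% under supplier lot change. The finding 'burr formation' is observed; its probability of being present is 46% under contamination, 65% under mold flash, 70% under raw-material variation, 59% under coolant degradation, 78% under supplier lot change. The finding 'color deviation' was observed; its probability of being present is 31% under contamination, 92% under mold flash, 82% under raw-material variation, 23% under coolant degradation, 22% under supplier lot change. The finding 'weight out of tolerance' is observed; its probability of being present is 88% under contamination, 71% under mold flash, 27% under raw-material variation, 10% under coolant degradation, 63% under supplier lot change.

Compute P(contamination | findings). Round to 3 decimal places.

0.455

By Bayes' rule with conditional independence, the unnormalized weight for each hypothesis is prior × ∏ likelihoods:
  contamination: 0.252 × 0.94 × 0.46 × 0.31 × 0.88 = 0.029726
  mold flash: 0.185 × 0.22 × 0.65 × 0.92 × 0.71 = 0.01728
  raw-material variation: 0.072 × 0.83 × 0.70 × 0.82 × 0.27 = 0.0092616
  coolant degradation: 0.240 × 0.30 × 0.59 × 0.23 × 0.10 = 0.00097704
  supplier lot change: 0.251 × 0.30 × 0.78 × 0.22 × 0.63 = 0.0081405
The unnormalized weights sum to 0.065385.
P(contamination | evidence) = 0.029726 / 0.065385 ≈ 0.455.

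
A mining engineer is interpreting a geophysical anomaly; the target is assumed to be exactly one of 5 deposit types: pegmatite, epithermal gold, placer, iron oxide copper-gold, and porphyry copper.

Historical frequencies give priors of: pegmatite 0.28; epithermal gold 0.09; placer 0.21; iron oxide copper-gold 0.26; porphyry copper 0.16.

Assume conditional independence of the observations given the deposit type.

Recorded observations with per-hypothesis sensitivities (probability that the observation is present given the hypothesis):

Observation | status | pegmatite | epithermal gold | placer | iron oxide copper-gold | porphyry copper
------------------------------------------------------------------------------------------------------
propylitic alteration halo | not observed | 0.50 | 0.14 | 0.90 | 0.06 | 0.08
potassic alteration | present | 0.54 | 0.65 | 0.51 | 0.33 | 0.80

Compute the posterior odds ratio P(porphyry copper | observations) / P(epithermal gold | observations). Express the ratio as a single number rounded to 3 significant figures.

Unnormalized posterior weight (prior times the observation likelihoods) for each of the two hypotheses (using 1 − P(present | H) for each absent observation):
  porphyry copper: 0.16 × (1 − 0.08) × 0.80 = 0.11776
  epithermal gold: 0.09 × (1 − 0.14) × 0.65 = 0.05031
Odds(porphyry copper : epithermal gold) = 0.11776 / 0.05031 ≈ 2.34.

2.34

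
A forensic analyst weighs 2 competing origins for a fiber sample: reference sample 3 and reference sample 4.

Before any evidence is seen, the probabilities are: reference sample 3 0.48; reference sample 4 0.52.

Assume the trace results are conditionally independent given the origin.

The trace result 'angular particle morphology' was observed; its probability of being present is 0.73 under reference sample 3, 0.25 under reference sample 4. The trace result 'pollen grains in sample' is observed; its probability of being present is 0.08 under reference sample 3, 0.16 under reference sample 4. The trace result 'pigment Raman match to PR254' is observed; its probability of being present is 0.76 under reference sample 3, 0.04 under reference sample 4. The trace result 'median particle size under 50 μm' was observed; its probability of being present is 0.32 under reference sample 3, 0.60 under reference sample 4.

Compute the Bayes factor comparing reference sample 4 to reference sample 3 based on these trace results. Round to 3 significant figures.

Joint likelihood of the trace result pattern under each hypothesis:
  reference sample 4: 0.25 × 0.16 × 0.04 × 0.60 = 0.00096
  reference sample 3: 0.73 × 0.08 × 0.76 × 0.32 = 0.014203
Bayes factor = 0.00096 / 0.014203 ≈ 0.0676

0.0676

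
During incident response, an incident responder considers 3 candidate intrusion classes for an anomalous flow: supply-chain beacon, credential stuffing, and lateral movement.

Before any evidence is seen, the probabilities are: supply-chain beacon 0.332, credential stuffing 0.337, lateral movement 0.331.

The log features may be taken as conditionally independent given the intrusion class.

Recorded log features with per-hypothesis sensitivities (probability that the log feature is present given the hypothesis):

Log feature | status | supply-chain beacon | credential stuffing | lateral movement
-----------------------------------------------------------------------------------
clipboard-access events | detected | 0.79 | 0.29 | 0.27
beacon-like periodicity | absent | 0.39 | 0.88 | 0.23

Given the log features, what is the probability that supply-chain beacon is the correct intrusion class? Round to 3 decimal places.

0.665

Multiply each prior by the joint likelihood of the log feature pattern (using 1 − P(present | H) for each absent log feature):
  supply-chain beacon: 0.332 × 0.79 × (1 − 0.39) = 0.15999
  credential stuffing: 0.337 × 0.29 × (1 − 0.88) = 0.011728
  lateral movement: 0.331 × 0.27 × (1 − 0.23) = 0.068815
The unnormalized weights sum to 0.24053.
P(supply-chain beacon | evidence) = 0.15999 / 0.24053 ≈ 0.665.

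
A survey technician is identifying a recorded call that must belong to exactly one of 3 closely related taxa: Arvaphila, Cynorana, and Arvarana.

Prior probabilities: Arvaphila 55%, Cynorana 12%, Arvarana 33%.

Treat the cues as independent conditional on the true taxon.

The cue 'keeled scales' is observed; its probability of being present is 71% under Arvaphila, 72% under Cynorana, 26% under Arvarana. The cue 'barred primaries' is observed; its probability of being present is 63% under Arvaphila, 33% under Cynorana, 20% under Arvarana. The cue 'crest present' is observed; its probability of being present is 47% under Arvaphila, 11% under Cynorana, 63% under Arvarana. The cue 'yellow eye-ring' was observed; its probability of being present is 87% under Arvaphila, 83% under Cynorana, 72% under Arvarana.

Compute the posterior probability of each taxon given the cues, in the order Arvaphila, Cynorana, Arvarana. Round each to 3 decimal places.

By Bayes' rule with conditional independence, the unnormalized weight for each hypothesis is prior × ∏ likelihoods:
  Arvaphila: 0.55 × 0.71 × 0.63 × 0.47 × 0.87 = 0.1006
  Cynorana: 0.12 × 0.72 × 0.33 × 0.11 × 0.83 = 0.0026031
  Arvarana: 0.33 × 0.26 × 0.20 × 0.63 × 0.72 = 0.0077838
The unnormalized weights sum to 0.11098.
P(Arvaphila | evidence) = 0.1006 / 0.11098 ≈ 0.906
P(Cynorana | evidence) = 0.0026031 / 0.11098 ≈ 0.023
P(Arvarana | evidence) = 0.0077838 / 0.11098 ≈ 0.070

0.906, 0.023, 0.070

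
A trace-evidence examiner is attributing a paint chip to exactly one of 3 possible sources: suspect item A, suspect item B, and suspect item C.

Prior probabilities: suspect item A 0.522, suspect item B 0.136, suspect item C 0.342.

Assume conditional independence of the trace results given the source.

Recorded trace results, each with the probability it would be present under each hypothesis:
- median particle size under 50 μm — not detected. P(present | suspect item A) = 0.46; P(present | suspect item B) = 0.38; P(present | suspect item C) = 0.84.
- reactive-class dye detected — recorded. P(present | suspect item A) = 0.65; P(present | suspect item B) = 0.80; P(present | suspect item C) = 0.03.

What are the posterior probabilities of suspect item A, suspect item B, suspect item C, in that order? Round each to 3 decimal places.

By Bayes' rule with conditional independence, the unnormalized weight for each hypothesis is prior × ∏ likelihoods (using 1 − P(present | H) for each absent trace result):
  suspect item A: 0.522 × (1 − 0.46) × 0.65 = 0.18322
  suspect item B: 0.136 × (1 − 0.38) × 0.80 = 0.067456
  suspect item C: 0.342 × (1 − 0.84) × 0.03 = 0.0016416
Marginal likelihood of the evidence = 0.25232.
P(suspect item A | evidence) = 0.18322 / 0.25232 ≈ 0.726
P(suspect item B | evidence) = 0.067456 / 0.25232 ≈ 0.267
P(suspect item C | evidence) = 0.0016416 / 0.25232 ≈ 0.007

0.726, 0.267, 0.007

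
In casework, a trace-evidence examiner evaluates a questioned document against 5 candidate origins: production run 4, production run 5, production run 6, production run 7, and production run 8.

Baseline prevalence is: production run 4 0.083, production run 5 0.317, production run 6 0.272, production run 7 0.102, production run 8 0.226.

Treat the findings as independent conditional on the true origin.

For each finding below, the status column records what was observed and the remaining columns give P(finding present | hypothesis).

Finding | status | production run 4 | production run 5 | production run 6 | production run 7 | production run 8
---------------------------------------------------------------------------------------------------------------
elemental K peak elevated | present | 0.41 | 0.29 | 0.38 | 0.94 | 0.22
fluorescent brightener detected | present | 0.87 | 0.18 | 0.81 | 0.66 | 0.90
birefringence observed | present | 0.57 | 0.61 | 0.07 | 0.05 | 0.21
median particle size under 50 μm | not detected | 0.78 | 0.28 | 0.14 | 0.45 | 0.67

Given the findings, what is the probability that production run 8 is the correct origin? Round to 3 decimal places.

Multiply each prior by the joint likelihood of the evidence pattern (using 1 − P(present | H) for each absent finding):
  production run 4: 0.083 × 0.41 × 0.87 × 0.57 × (1 − 0.78) = 0.0037126
  production run 5: 0.317 × 0.29 × 0.18 × 0.61 × (1 − 0.28) = 0.0072676
  production run 6: 0.272 × 0.38 × 0.81 × 0.07 × (1 − 0.14) = 0.00504
  production run 7: 0.102 × 0.94 × 0.66 × 0.05 × (1 − 0.45) = 0.0017402
  production run 8: 0.226 × 0.22 × 0.90 × 0.21 × (1 − 0.67) = 0.003101
Marginal likelihood of the evidence = 0.020862.
P(production run 8 | evidence) = 0.003101 / 0.020862 ≈ 0.149.

0.149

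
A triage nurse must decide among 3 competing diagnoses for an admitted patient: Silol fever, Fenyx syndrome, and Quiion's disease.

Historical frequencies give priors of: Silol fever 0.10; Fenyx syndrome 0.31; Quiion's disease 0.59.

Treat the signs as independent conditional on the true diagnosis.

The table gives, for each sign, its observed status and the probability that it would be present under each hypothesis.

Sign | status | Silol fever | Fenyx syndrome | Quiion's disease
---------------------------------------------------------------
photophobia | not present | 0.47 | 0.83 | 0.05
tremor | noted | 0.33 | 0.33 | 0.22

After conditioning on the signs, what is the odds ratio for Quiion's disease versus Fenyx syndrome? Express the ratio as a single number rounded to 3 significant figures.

The normalizing constant cancels in an odds ratio, so compute prior × likelihood for the two hypotheses only (using 1 − P(present | H) for each absent sign):
  Quiion's disease: 0.59 × (1 − 0.05) × 0.22 = 0.12331
  Fenyx syndrome: 0.31 × (1 − 0.83) × 0.33 = 0.017391
Posterior odds = 0.12331 / 0.017391 ≈ 7.09.

7.09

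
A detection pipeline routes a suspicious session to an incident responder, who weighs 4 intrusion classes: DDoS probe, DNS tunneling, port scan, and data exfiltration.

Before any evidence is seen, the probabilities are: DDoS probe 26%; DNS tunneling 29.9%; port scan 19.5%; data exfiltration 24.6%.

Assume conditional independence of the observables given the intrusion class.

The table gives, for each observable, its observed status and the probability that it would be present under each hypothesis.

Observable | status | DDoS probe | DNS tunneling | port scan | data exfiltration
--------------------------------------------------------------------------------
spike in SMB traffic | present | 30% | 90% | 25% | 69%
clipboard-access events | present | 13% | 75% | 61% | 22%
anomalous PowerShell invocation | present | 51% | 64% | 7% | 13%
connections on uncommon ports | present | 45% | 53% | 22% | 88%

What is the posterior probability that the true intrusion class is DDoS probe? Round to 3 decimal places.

0.031

By Bayes' rule with conditional independence, the unnormalized weight for each hypothesis is prior × ∏ likelihoods:
  DDoS probe: 0.260 × 0.30 × 0.13 × 0.51 × 0.45 = 0.0023271
  DNS tunneling: 0.299 × 0.90 × 0.75 × 0.64 × 0.53 = 0.068459
  port scan: 0.195 × 0.25 × 0.61 × 0.07 × 0.22 = 0.00045796
  data exfiltration: 0.246 × 0.69 × 0.22 × 0.13 × 0.88 = 0.004272
Marginal likelihood of the evidence = 0.075516.
P(DDoS probe | evidence) = 0.0023271 / 0.075516 ≈ 0.031.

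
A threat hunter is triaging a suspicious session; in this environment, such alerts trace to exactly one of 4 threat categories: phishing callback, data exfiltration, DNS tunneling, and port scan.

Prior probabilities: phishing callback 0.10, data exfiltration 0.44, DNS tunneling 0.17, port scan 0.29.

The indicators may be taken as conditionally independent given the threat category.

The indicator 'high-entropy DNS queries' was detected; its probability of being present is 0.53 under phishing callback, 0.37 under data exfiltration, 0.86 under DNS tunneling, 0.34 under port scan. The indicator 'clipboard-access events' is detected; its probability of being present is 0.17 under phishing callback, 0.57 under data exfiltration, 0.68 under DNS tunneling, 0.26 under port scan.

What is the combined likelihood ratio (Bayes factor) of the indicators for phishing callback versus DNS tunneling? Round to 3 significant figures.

Take the product of per-indicator likelihoods under each hypothesis, then divide.
  phishing callback: 0.53 × 0.17 = 0.0901
  DNS tunneling: 0.86 × 0.68 = 0.5848
Bayes factor = 0.0901 / 0.5848 ≈ 0.154

0.154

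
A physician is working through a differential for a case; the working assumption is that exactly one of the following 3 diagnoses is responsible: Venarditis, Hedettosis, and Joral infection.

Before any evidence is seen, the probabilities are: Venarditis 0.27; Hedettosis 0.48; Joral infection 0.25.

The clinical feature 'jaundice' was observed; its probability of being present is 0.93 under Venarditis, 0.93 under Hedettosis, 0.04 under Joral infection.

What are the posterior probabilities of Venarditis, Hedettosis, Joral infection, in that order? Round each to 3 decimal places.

0.355, 0.631, 0.014

Multiply each prior by the likelihood of the clinical feature:
  Venarditis: 0.27 × 0.93 = 0.2511
  Hedettosis: 0.48 × 0.93 = 0.4464
  Joral infection: 0.25 × 0.04 = 0.01
The unnormalized weights sum to 0.7075.
P(Venarditis | evidence) = 0.2511 / 0.7075 ≈ 0.355
P(Hedettosis | evidence) = 0.4464 / 0.7075 ≈ 0.631
P(Joral infection | evidence) = 0.01 / 0.7075 ≈ 0.014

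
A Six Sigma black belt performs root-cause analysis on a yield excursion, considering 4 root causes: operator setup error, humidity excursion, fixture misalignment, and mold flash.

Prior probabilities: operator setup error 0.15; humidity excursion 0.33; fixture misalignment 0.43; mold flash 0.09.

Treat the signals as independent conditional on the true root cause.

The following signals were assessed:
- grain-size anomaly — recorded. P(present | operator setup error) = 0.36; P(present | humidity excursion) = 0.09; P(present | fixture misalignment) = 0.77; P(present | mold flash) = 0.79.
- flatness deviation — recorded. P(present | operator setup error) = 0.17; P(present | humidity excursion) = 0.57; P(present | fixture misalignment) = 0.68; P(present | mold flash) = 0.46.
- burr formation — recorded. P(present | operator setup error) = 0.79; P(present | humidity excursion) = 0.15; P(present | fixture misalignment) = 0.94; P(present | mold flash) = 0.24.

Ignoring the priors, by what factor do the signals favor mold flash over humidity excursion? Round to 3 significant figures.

Joint likelihood of the signal pattern under each hypothesis:
  mold flash: 0.79 × 0.46 × 0.24 = 0.087216
  humidity excursion: 0.09 × 0.57 × 0.15 = 0.007695
Bayes factor = 0.087216 / 0.007695 ≈ 11.3

11.3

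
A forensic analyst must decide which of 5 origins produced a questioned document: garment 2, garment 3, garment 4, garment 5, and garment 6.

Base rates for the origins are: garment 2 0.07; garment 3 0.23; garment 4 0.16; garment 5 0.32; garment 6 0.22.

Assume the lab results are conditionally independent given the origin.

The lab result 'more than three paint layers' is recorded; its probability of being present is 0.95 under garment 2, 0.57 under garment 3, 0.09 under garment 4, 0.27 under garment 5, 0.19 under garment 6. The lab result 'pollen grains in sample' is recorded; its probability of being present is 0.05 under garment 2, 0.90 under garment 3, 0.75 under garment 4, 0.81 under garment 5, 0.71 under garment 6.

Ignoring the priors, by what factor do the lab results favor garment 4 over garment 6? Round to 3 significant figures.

0.500

The Bayes factor is the ratio of the joint likelihoods of the lab result pattern under the two hypotheses.
  garment 4: 0.09 × 0.75 = 0.0675
  garment 6: 0.19 × 0.71 = 0.1349
Bayes factor = 0.0675 / 0.1349 ≈ 0.500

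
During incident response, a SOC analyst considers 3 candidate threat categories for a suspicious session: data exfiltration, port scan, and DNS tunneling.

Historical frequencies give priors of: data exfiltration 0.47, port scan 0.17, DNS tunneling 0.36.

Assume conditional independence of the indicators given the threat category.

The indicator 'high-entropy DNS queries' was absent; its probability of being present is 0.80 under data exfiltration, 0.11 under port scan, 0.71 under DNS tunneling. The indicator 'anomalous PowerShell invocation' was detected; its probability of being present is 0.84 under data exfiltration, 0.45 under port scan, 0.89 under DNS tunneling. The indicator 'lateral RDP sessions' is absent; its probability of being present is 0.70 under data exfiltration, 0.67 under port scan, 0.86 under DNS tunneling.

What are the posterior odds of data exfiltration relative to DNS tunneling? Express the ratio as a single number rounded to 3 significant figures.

1.82

The normalizing constant cancels in an odds ratio, so compute prior × likelihood for the two hypotheses only (using 1 − P(present | H) for each absent indicator):
  data exfiltration: 0.47 × (1 − 0.80) × 0.84 × (1 − 0.70) = 0.023688
  DNS tunneling: 0.36 × (1 − 0.71) × 0.89 × (1 − 0.86) = 0.013008
Odds(data exfiltration : DNS tunneling) = 0.023688 / 0.013008 ≈ 1.82.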